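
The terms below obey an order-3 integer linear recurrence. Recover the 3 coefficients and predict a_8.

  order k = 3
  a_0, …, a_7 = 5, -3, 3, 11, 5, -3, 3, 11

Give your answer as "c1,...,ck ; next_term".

1,-1,1 ; 5

  a_3 = 1·3 + -1·-3 + 1·5 = 11
  a_4 = 1·11 + -1·3 + 1·-3 = 5
  a_5 = 1·5 + -1·11 + 1·3 = -3
  a_6 = 1·-3 + -1·5 + 1·11 = 3
  a_7 = 1·3 + -1·-3 + 1·5 = 11
  a_8 = 1·11 + -1·3 + 1·-3 = 5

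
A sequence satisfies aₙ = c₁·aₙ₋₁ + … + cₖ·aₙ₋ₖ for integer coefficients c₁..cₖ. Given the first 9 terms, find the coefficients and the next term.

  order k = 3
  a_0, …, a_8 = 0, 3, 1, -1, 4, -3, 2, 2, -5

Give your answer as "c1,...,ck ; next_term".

-1,0,1 ; 7

  a_3 = -1·1 + 0·3 + 1·0 = -1
  a_4 = -1·-1 + 0·1 + 1·3 = 4
  a_5 = -1·4 + 0·-1 + 1·1 = -3
  a_6 = -1·-3 + 0·4 + 1·-1 = 2
  a_7 = -1·2 + 0·-3 + 1·4 = 2
  a_8 = -1·2 + 0·2 + 1·-3 = -5
  a_9 = -1·-5 + 0·2 + 1·2 = 7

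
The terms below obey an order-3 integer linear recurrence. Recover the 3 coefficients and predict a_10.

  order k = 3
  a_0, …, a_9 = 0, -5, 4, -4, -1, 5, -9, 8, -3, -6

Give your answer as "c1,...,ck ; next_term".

-1,0,1 ; 14

  a_3 = -1·4 + 0·-5 + 1·0 = -4
  a_4 = -1·-4 + 0·4 + 1·-5 = -1
  a_5 = -1·-1 + 0·-4 + 1·4 = 5
  a_6 = -1·5 + 0·-1 + 1·-4 = -9
  a_7 = -1·-9 + 0·5 + 1·-1 = 8
  a_8 = -1·8 + 0·-9 + 1·5 = -3
  a_9 = -1·-3 + 0·8 + 1·-9 = -6
  a_10 = -1·-6 + 0·-3 + 1·8 = 14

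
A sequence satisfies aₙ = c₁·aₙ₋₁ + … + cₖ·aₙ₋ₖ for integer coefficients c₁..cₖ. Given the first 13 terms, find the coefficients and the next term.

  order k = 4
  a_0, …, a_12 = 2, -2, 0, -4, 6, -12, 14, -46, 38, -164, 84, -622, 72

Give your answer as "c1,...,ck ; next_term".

1,3,-2,3 ; -2454

  a_4 = 1·-4 + 3·0 + -2·-2 + 3·2 = 6
  a_5 = 1·6 + 3·-4 + -2·0 + 3·-2 = -12
  a_6 = 1·-12 + 3·6 + -2·-4 + 3·0 = 14
  a_7 = 1·14 + 3·-12 + -2·6 + 3·-4 = -46
  a_8 = 1·-46 + 3·14 + -2·-12 + 3·6 = 38
  a_9 = 1·38 + 3·-46 + -2·14 + 3·-12 = -164
  a_10 = 1·-164 + 3·38 + -2·-46 + 3·14 = 84
  a_11 = 1·84 + 3·-164 + -2·38 + 3·-46 = -622
  a_12 = 1·-622 + 3·84 + -2·-164 + 3·38 = 72
  a_13 = 1·72 + 3·-622 + -2·84 + 3·-164 = -2454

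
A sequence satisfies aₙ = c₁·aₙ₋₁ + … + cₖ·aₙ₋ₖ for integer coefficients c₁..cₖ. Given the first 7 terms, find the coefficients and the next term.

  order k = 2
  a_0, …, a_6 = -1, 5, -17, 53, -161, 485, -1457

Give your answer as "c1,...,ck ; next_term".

-4,-3 ; 4373

  a_2 = -4·5 + -3·-1 = -17
  a_3 = -4·-17 + -3·5 = 53
  a_4 = -4·53 + -3·-17 = -161
  a_5 = -4·-161 + -3·53 = 485
  a_6 = -4·485 + -3·-161 = -1457
  a_7 = -4·-1457 + -3·485 = 4373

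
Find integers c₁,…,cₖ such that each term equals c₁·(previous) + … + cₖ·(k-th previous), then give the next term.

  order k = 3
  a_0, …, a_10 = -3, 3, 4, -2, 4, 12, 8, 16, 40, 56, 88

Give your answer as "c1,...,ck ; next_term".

1,0,2 ; 168

  a_3 = 1·4 + 0·3 + 2·-3 = -2
  a_4 = 1·-2 + 0·4 + 2·3 = 4
  a_5 = 1·4 + 0·-2 + 2·4 = 12
  a_6 = 1·12 + 0·4 + 2·-2 = 8
  a_7 = 1·8 + 0·12 + 2·4 = 16
  a_8 = 1·16 + 0·8 + 2·12 = 40
  a_9 = 1·40 + 0·16 + 2·8 = 56
  a_10 = 1·56 + 0·40 + 2·16 = 88
  a_11 = 1·88 + 0·56 + 2·40 = 168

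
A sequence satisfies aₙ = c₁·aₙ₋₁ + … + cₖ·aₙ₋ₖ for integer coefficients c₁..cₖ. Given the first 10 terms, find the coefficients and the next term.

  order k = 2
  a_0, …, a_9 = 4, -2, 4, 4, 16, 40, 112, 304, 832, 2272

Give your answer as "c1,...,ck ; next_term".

  a_2 = 2·-2 + 2·4 = 4
  a_3 = 2·4 + 2·-2 = 4
  a_4 = 2·4 + 2·4 = 16
  a_5 = 2·16 + 2·4 = 40
  a_6 = 2·40 + 2·16 = 112
  a_7 = 2·112 + 2·40 = 304
  a_8 = 2·304 + 2·112 = 832
  a_9 = 2·832 + 2·304 = 2272
  a_10 = 2·2272 + 2·832 = 6208

2,2 ; 6208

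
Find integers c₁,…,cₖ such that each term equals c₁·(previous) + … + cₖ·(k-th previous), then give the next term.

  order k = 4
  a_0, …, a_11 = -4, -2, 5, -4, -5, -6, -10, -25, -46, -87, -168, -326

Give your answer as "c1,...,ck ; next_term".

1,1,1,1 ; -627

  a_4 = 1·-4 + 1·5 + 1·-2 + 1·-4 = -5
  a_5 = 1·-5 + 1·-4 + 1·5 + 1·-2 = -6
  a_6 = 1·-6 + 1·-5 + 1·-4 + 1·5 = -10
  a_7 = 1·-10 + 1·-6 + 1·-5 + 1·-4 = -25
  a_8 = 1·-25 + 1·-10 + 1·-6 + 1·-5 = -46
  a_9 = 1·-46 + 1·-25 + 1·-10 + 1·-6 = -87
  a_10 = 1·-87 + 1·-46 + 1·-25 + 1·-10 = -168
  a_11 = 1·-168 + 1·-87 + 1·-46 + 1·-25 = -326
  a_12 = 1·-326 + 1·-168 + 1·-87 + 1·-46 = -627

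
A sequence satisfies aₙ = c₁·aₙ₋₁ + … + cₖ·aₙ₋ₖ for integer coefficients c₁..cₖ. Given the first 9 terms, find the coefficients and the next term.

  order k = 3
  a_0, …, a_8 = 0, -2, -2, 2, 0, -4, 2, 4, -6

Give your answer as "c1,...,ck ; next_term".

0,-1,1 ; -2

  a_3 = 0·-2 + -1·-2 + 1·0 = 2
  a_4 = 0·2 + -1·-2 + 1·-2 = 0
  a_5 = 0·0 + -1·2 + 1·-2 = -4
  a_6 = 0·-4 + -1·0 + 1·2 = 2
  a_7 = 0·2 + -1·-4 + 1·0 = 4
  a_8 = 0·4 + -1·2 + 1·-4 = -6
  a_9 = 0·-6 + -1·4 + 1·2 = -2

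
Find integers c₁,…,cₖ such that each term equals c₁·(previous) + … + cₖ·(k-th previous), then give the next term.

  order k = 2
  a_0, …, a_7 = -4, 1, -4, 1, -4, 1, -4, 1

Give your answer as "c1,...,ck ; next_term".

0,1 ; -4

  a_2 = 0·1 + 1·-4 = -4
  a_3 = 0·-4 + 1·1 = 1
  a_4 = 0·1 + 1·-4 = -4
  a_5 = 0·-4 + 1·1 = 1
  a_6 = 0·1 + 1·-4 = -4
  a_7 = 0·-4 + 1·1 = 1
  a_8 = 0·1 + 1·-4 = -4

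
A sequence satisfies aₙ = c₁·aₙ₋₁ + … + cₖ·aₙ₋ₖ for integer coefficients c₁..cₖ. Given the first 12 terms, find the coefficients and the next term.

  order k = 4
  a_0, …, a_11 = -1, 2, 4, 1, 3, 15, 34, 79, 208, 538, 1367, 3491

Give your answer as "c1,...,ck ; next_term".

3,-2,3,-2 ; 8937

  a_4 = 3·1 + -2·4 + 3·2 + -2·-1 = 3
  a_5 = 3·3 + -2·1 + 3·4 + -2·2 = 15
  a_6 = 3·15 + -2·3 + 3·1 + -2·4 = 34
  a_7 = 3·34 + -2·15 + 3·3 + -2·1 = 79
  a_8 = 3·79 + -2·34 + 3·15 + -2·3 = 208
  a_9 = 3·208 + -2·79 + 3·34 + -2·15 = 538
  a_10 = 3·538 + -2·208 + 3·79 + -2·34 = 1367
  a_11 = 3·1367 + -2·538 + 3·208 + -2·79 = 3491
  a_12 = 3·3491 + -2·1367 + 3·538 + -2·208 = 8937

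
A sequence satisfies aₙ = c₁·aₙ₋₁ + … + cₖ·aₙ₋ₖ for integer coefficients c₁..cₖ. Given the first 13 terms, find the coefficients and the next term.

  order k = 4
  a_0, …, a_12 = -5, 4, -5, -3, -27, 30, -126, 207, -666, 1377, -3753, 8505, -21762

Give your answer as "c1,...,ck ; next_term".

-1,3,0,3 ; 51408

  a_4 = -1·-3 + 3·-5 + 0·4 + 3·-5 = -27
  a_5 = -1·-27 + 3·-3 + 0·-5 + 3·4 = 30
  a_6 = -1·30 + 3·-27 + 0·-3 + 3·-5 = -126
  a_7 = -1·-126 + 3·30 + 0·-27 + 3·-3 = 207
  a_8 = -1·207 + 3·-126 + 0·30 + 3·-27 = -666
  a_9 = -1·-666 + 3·207 + 0·-126 + 3·30 = 1377
  a_10 = -1·1377 + 3·-666 + 0·207 + 3·-126 = -3753
  a_11 = -1·-3753 + 3·1377 + 0·-666 + 3·207 = 8505
  a_12 = -1·8505 + 3·-3753 + 0·1377 + 3·-666 = -21762
  a_13 = -1·-21762 + 3·8505 + 0·-3753 + 3·1377 = 51408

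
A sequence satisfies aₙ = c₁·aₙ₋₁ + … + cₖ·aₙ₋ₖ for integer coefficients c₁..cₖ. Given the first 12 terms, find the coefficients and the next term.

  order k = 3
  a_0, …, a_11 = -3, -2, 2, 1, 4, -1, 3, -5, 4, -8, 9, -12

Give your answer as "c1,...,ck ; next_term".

  a_3 = 0·2 + 1·-2 + -1·-3 = 1
  a_4 = 0·1 + 1·2 + -1·-2 = 4
  a_5 = 0·4 + 1·1 + -1·2 = -1
  a_6 = 0·-1 + 1·4 + -1·1 = 3
  a_7 = 0·3 + 1·-1 + -1·4 = -5
  a_8 = 0·-5 + 1·3 + -1·-1 = 4
  a_9 = 0·4 + 1·-5 + -1·3 = -8
  a_10 = 0·-8 + 1·4 + -1·-5 = 9
  a_11 = 0·9 + 1·-8 + -1·4 = -12
  a_12 = 0·-12 + 1·9 + -1·-8 = 17

0,1,-1 ; 17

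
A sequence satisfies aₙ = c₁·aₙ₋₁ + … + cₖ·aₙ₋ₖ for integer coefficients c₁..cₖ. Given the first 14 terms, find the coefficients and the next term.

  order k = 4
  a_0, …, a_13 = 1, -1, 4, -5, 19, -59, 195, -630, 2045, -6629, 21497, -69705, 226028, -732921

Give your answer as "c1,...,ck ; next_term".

  a_4 = -3·-5 + 1·4 + 1·-1 + 1·1 = 19
  a_5 = -3·19 + 1·-5 + 1·4 + 1·-1 = -59
  a_6 = -3·-59 + 1·19 + 1·-5 + 1·4 = 195
  a_7 = -3·195 + 1·-59 + 1·19 + 1·-5 = -630
  a_8 = -3·-630 + 1·195 + 1·-59 + 1·19 = 2045
  a_9 = -3·2045 + 1·-630 + 1·195 + 1·-59 = -6629
  a_10 = -3·-6629 + 1·2045 + 1·-630 + 1·195 = 21497
  a_11 = -3·21497 + 1·-6629 + 1·2045 + 1·-630 = -69705
  a_12 = -3·-69705 + 1·21497 + 1·-6629 + 1·2045 = 226028
  a_13 = -3·226028 + 1·-69705 + 1·21497 + 1·-6629 = -732921
  a_14 = -3·-732921 + 1·226028 + 1·-69705 + 1·21497 = 2376583

-3,1,1,1 ; 2376583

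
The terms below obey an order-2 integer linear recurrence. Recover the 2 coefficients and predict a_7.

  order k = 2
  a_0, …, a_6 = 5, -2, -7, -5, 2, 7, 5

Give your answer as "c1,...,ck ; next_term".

1,-1 ; -2

  a_2 = 1·-2 + -1·5 = -7
  a_3 = 1·-7 + -1·-2 = -5
  a_4 = 1·-5 + -1·-7 = 2
  a_5 = 1·2 + -1·-5 = 7
  a_6 = 1·7 + -1·2 = 5
  a_7 = 1·5 + -1·7 = -2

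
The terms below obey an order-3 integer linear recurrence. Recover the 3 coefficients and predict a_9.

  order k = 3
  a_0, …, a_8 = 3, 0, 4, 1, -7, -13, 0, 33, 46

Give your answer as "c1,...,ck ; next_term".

1,-2,-1 ; -20

  a_3 = 1·4 + -2·0 + -1·3 = 1
  a_4 = 1·1 + -2·4 + -1·0 = -7
  a_5 = 1·-7 + -2·1 + -1·4 = -13
  a_6 = 1·-13 + -2·-7 + -1·1 = 0
  a_7 = 1·0 + -2·-13 + -1·-7 = 33
  a_8 = 1·33 + -2·0 + -1·-13 = 46
  a_9 = 1·46 + -2·33 + -1·0 = -20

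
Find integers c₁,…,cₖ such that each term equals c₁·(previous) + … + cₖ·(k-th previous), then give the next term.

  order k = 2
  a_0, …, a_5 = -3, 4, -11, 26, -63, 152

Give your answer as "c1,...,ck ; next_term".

-2,1 ; -367

  a_2 = -2·4 + 1·-3 = -11
  a_3 = -2·-11 + 1·4 = 26
  a_4 = -2·26 + 1·-11 = -63
  a_5 = -2·-63 + 1·26 = 152
  a_6 = -2·152 + 1·-63 = -367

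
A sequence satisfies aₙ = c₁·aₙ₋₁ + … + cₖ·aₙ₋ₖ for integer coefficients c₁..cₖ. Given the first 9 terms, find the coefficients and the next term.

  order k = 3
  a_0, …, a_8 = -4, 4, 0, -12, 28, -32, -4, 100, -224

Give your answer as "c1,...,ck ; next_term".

  a_3 = -2·0 + -2·4 + 1·-4 = -12
  a_4 = -2·-12 + -2·0 + 1·4 = 28
  a_5 = -2·28 + -2·-12 + 1·0 = -32
  a_6 = -2·-32 + -2·28 + 1·-12 = -4
  a_7 = -2·-4 + -2·-32 + 1·28 = 100
  a_8 = -2·100 + -2·-4 + 1·-32 = -224
  a_9 = -2·-224 + -2·100 + 1·-4 = 244

-2,-2,1 ; 244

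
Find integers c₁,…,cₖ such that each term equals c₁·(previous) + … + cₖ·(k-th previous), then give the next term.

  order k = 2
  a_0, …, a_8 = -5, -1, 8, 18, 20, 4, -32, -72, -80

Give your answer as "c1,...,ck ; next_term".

2,-2 ; -16

  a_2 = 2·-1 + -2·-5 = 8
  a_3 = 2·8 + -2·-1 = 18
  a_4 = 2·18 + -2·8 = 20
  a_5 = 2·20 + -2·18 = 4
  a_6 = 2·4 + -2·20 = -32
  a_7 = 2·-32 + -2·4 = -72
  a_8 = 2·-72 + -2·-32 = -80
  a_9 = 2·-80 + -2·-72 = -16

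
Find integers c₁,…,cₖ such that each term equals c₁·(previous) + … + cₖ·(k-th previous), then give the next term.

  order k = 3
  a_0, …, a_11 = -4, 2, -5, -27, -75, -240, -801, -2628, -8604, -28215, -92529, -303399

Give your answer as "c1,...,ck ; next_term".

  a_3 = 3·-5 + 0·2 + 3·-4 = -27
  a_4 = 3·-27 + 0·-5 + 3·2 = -75
  a_5 = 3·-75 + 0·-27 + 3·-5 = -240
  a_6 = 3·-240 + 0·-75 + 3·-27 = -801
  a_7 = 3·-801 + 0·-240 + 3·-75 = -2628
  a_8 = 3·-2628 + 0·-801 + 3·-240 = -8604
  a_9 = 3·-8604 + 0·-2628 + 3·-801 = -28215
  a_10 = 3·-28215 + 0·-8604 + 3·-2628 = -92529
  a_11 = 3·-92529 + 0·-28215 + 3·-8604 = -303399
  a_12 = 3·-303399 + 0·-92529 + 3·-28215 = -994842

3,0,3 ; -994842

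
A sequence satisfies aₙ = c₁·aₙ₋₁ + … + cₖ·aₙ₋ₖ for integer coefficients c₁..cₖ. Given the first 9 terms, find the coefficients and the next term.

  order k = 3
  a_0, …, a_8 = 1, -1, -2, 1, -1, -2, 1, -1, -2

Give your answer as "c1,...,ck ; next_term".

  a_3 = 0·-2 + 0·-1 + 1·1 = 1
  a_4 = 0·1 + 0·-2 + 1·-1 = -1
  a_5 = 0·-1 + 0·1 + 1·-2 = -2
  a_6 = 0·-2 + 0·-1 + 1·1 = 1
  a_7 = 0·1 + 0·-2 + 1·-1 = -1
  a_8 = 0·-1 + 0·1 + 1·-2 = -2
  a_9 = 0·-2 + 0·-1 + 1·1 = 1

0,0,1 ; 1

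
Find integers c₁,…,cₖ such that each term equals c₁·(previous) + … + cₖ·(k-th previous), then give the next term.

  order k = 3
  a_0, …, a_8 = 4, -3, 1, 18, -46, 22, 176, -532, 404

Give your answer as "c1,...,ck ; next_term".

  a_3 = -2·1 + -4·-3 + 2·4 = 18
  a_4 = -2·18 + -4·1 + 2·-3 = -46
  a_5 = -2·-46 + -4·18 + 2·1 = 22
  a_6 = -2·22 + -4·-46 + 2·18 = 176
  a_7 = -2·176 + -4·22 + 2·-46 = -532
  a_8 = -2·-532 + -4·176 + 2·22 = 404
  a_9 = -2·404 + -4·-532 + 2·176 = 1672

-2,-4,2 ; 1672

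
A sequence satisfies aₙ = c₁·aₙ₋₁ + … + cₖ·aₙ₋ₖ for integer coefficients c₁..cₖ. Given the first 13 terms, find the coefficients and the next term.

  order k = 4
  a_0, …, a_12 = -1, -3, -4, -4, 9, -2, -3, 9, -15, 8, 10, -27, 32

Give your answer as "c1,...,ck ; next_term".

  a_4 = -1·-4 + -1·-4 + 0·-3 + -1·-1 = 9
  a_5 = -1·9 + -1·-4 + 0·-4 + -1·-3 = -2
  a_6 = -1·-2 + -1·9 + 0·-4 + -1·-4 = -3
  a_7 = -1·-3 + -1·-2 + 0·9 + -1·-4 = 9
  a_8 = -1·9 + -1·-3 + 0·-2 + -1·9 = -15
  a_9 = -1·-15 + -1·9 + 0·-3 + -1·-2 = 8
  a_10 = -1·8 + -1·-15 + 0·9 + -1·-3 = 10
  a_11 = -1·10 + -1·8 + 0·-15 + -1·9 = -27
  a_12 = -1·-27 + -1·10 + 0·8 + -1·-15 = 32
  a_13 = -1·32 + -1·-27 + 0·10 + -1·8 = -13

-1,-1,0,-1 ; -13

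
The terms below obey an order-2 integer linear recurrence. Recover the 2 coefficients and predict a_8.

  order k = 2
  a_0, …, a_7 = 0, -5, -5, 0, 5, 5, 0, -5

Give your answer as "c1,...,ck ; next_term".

  a_2 = 1·-5 + -1·0 = -5
  a_3 = 1·-5 + -1·-5 = 0
  a_4 = 1·0 + -1·-5 = 5
  a_5 = 1·5 + -1·0 = 5
  a_6 = 1·5 + -1·5 = 0
  a_7 = 1·0 + -1·5 = -5
  a_8 = 1·-5 + -1·0 = -5

1,-1 ; -5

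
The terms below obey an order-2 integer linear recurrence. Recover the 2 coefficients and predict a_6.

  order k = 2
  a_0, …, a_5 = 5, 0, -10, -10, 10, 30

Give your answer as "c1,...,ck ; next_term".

1,-2 ; 10

  a_2 = 1·0 + -2·5 = -10
  a_3 = 1·-10 + -2·0 = -10
  a_4 = 1·-10 + -2·-10 = 10
  a_5 = 1·10 + -2·-10 = 30
  a_6 = 1·30 + -2·10 = 10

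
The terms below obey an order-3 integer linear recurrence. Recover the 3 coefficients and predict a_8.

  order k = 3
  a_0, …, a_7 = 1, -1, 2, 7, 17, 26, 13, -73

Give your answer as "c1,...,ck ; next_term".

  a_3 = 3·2 + -3·-1 + -2·1 = 7
  a_4 = 3·7 + -3·2 + -2·-1 = 17
  a_5 = 3·17 + -3·7 + -2·2 = 26
  a_6 = 3·26 + -3·17 + -2·7 = 13
  a_7 = 3·13 + -3·26 + -2·17 = -73
  a_8 = 3·-73 + -3·13 + -2·26 = -310

3,-3,-2 ; -310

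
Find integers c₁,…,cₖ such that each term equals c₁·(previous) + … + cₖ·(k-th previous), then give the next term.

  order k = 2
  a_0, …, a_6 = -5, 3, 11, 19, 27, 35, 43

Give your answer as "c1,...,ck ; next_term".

2,-1 ; 51

  a_2 = 2·3 + -1·-5 = 11
  a_3 = 2·11 + -1·3 = 19
  a_4 = 2·19 + -1·11 = 27
  a_5 = 2·27 + -1·19 = 35
  a_6 = 2·35 + -1·27 = 43
  a_7 = 2·43 + -1·35 = 51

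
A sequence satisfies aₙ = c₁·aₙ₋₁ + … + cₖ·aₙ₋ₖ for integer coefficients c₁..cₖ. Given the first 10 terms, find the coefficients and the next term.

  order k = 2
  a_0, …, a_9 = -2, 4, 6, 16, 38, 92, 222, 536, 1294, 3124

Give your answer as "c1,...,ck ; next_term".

2,1 ; 7542

  a_2 = 2·4 + 1·-2 = 6
  a_3 = 2·6 + 1·4 = 16
  a_4 = 2·16 + 1·6 = 38
  a_5 = 2·38 + 1·16 = 92
  a_6 = 2·92 + 1·38 = 222
  a_7 = 2·222 + 1·92 = 536
  a_8 = 2·536 + 1·222 = 1294
  a_9 = 2·1294 + 1·536 = 3124
  a_10 = 2·3124 + 1·1294 = 7542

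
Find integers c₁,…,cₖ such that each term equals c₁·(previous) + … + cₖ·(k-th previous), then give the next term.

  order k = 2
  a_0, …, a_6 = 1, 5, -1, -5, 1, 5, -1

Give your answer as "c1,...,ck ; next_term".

  a_2 = 0·5 + -1·1 = -1
  a_3 = 0·-1 + -1·5 = -5
  a_4 = 0·-5 + -1·-1 = 1
  a_5 = 0·1 + -1·-5 = 5
  a_6 = 0·5 + -1·1 = -1
  a_7 = 0·-1 + -1·5 = -5

0,-1 ; -5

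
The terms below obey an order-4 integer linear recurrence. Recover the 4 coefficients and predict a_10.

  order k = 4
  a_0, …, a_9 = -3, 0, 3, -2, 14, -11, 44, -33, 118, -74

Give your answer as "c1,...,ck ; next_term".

-1,3,3,-1 ; 285

  a_4 = -1·-2 + 3·3 + 3·0 + -1·-3 = 14
  a_5 = -1·14 + 3·-2 + 3·3 + -1·0 = -11
  a_6 = -1·-11 + 3·14 + 3·-2 + -1·3 = 44
  a_7 = -1·44 + 3·-11 + 3·14 + -1·-2 = -33
  a_8 = -1·-33 + 3·44 + 3·-11 + -1·14 = 118
  a_9 = -1·118 + 3·-33 + 3·44 + -1·-11 = -74
  a_10 = -1·-74 + 3·118 + 3·-33 + -1·44 = 285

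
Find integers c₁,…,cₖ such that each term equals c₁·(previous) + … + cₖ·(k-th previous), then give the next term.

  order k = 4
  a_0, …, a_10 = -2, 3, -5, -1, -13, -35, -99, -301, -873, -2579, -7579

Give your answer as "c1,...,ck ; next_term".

  a_4 = 2·-1 + 3·-5 + 0·3 + -2·-2 = -13
  a_5 = 2·-13 + 3·-1 + 0·-5 + -2·3 = -35
  a_6 = 2·-35 + 3·-13 + 0·-1 + -2·-5 = -99
  a_7 = 2·-99 + 3·-35 + 0·-13 + -2·-1 = -301
  a_8 = 2·-301 + 3·-99 + 0·-35 + -2·-13 = -873
  a_9 = 2·-873 + 3·-301 + 0·-99 + -2·-35 = -2579
  a_10 = 2·-2579 + 3·-873 + 0·-301 + -2·-99 = -7579
  a_11 = 2·-7579 + 3·-2579 + 0·-873 + -2·-301 = -22293

2,3,0,-2 ; -22293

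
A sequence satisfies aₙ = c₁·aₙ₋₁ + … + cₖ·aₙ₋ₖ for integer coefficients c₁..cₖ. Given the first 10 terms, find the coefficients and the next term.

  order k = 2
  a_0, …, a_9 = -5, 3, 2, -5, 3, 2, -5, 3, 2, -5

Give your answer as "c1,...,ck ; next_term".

  a_2 = -1·3 + -1·-5 = 2
  a_3 = -1·2 + -1·3 = -5
  a_4 = -1·-5 + -1·2 = 3
  a_5 = -1·3 + -1·-5 = 2
  a_6 = -1·2 + -1·3 = -5
  a_7 = -1·-5 + -1·2 = 3
  a_8 = -1·3 + -1·-5 = 2
  a_9 = -1·2 + -1·3 = -5
  a_10 = -1·-5 + -1·2 = 3

-1,-1 ; 3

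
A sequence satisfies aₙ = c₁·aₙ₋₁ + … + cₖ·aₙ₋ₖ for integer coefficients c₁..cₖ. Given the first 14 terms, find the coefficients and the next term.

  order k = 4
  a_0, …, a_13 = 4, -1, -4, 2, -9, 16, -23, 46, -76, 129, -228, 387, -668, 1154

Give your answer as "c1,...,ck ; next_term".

  a_4 = -1·2 + 1·-4 + -1·-1 + -1·4 = -9
  a_5 = -1·-9 + 1·2 + -1·-4 + -1·-1 = 16
  a_6 = -1·16 + 1·-9 + -1·2 + -1·-4 = -23
  a_7 = -1·-23 + 1·16 + -1·-9 + -1·2 = 46
  a_8 = -1·46 + 1·-23 + -1·16 + -1·-9 = -76
  a_9 = -1·-76 + 1·46 + -1·-23 + -1·16 = 129
  a_10 = -1·129 + 1·-76 + -1·46 + -1·-23 = -228
  a_11 = -1·-228 + 1·129 + -1·-76 + -1·46 = 387
  a_12 = -1·387 + 1·-228 + -1·129 + -1·-76 = -668
  a_13 = -1·-668 + 1·387 + -1·-228 + -1·129 = 1154
  a_14 = -1·1154 + 1·-668 + -1·387 + -1·-228 = -1981

-1,1,-1,-1 ; -1981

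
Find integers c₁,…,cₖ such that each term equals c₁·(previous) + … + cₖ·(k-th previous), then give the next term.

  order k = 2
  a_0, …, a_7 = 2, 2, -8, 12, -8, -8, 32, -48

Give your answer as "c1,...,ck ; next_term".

  a_2 = -2·2 + -2·2 = -8
  a_3 = -2·-8 + -2·2 = 12
  a_4 = -2·12 + -2·-8 = -8
  a_5 = -2·-8 + -2·12 = -8
  a_6 = -2·-8 + -2·-8 = 32
  a_7 = -2·32 + -2·-8 = -48
  a_8 = -2·-48 + -2·32 = 32

-2,-2 ; 32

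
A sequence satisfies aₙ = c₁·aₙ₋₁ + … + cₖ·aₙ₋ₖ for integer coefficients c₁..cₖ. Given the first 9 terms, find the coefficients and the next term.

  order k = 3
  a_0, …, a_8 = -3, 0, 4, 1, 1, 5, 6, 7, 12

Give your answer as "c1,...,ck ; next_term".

1,0,1 ; 18

  a_3 = 1·4 + 0·0 + 1·-3 = 1
  a_4 = 1·1 + 0·4 + 1·0 = 1
  a_5 = 1·1 + 0·1 + 1·4 = 5
  a_6 = 1·5 + 0·1 + 1·1 = 6
  a_7 = 1·6 + 0·5 + 1·1 = 7
  a_8 = 1·7 + 0·6 + 1·5 = 12
  a_9 = 1·12 + 0·7 + 1·6 = 18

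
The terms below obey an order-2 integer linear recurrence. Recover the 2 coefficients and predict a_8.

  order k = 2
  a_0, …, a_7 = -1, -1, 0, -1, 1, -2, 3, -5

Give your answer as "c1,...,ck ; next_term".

  a_2 = -1·-1 + 1·-1 = 0
  a_3 = -1·0 + 1·-1 = -1
  a_4 = -1·-1 + 1·0 = 1
  a_5 = -1·1 + 1·-1 = -2
  a_6 = -1·-2 + 1·1 = 3
  a_7 = -1·3 + 1·-2 = -5
  a_8 = -1·-5 + 1·3 = 8

-1,1 ; 8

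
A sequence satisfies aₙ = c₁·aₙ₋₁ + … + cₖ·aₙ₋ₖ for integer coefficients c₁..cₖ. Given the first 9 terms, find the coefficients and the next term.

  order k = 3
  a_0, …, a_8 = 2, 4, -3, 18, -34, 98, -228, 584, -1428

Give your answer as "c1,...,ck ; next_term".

  a_3 = -2·-3 + 2·4 + 2·2 = 18
  a_4 = -2·18 + 2·-3 + 2·4 = -34
  a_5 = -2·-34 + 2·18 + 2·-3 = 98
  a_6 = -2·98 + 2·-34 + 2·18 = -228
  a_7 = -2·-228 + 2·98 + 2·-34 = 584
  a_8 = -2·584 + 2·-228 + 2·98 = -1428
  a_9 = -2·-1428 + 2·584 + 2·-228 = 3568

-2,2,2 ; 3568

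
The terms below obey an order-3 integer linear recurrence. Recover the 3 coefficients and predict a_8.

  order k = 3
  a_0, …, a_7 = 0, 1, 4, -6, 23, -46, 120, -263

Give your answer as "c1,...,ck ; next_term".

-2,2,3 ; 628

  a_3 = -2·4 + 2·1 + 3·0 = -6
  a_4 = -2·-6 + 2·4 + 3·1 = 23
  a_5 = -2·23 + 2·-6 + 3·4 = -46
  a_6 = -2·-46 + 2·23 + 3·-6 = 120
  a_7 = -2·120 + 2·-46 + 3·23 = -263
  a_8 = -2·-263 + 2·120 + 3·-46 = 628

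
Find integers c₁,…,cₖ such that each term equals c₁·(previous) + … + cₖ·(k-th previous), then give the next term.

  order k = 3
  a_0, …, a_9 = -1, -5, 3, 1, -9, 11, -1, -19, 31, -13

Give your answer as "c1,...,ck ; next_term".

-1,-1,1 ; -37

  a_3 = -1·3 + -1·-5 + 1·-1 = 1
  a_4 = -1·1 + -1·3 + 1·-5 = -9
  a_5 = -1·-9 + -1·1 + 1·3 = 11
  a_6 = -1·11 + -1·-9 + 1·1 = -1
  a_7 = -1·-1 + -1·11 + 1·-9 = -19
  a_8 = -1·-19 + -1·-1 + 1·11 = 31
  a_9 = -1·31 + -1·-19 + 1·-1 = -13
  a_10 = -1·-13 + -1·31 + 1·-19 = -37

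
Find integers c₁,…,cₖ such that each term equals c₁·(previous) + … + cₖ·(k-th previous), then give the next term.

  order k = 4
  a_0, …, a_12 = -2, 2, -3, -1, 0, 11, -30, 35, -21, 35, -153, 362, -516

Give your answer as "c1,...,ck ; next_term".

  a_4 = -2·-1 + -2·-3 + -1·2 + 3·-2 = 0
  a_5 = -2·0 + -2·-1 + -1·-3 + 3·2 = 11
  a_6 = -2·11 + -2·0 + -1·-1 + 3·-3 = -30
  a_7 = -2·-30 + -2·11 + -1·0 + 3·-1 = 35
  a_8 = -2·35 + -2·-30 + -1·11 + 3·0 = -21
  a_9 = -2·-21 + -2·35 + -1·-30 + 3·11 = 35
  a_10 = -2·35 + -2·-21 + -1·35 + 3·-30 = -153
  a_11 = -2·-153 + -2·35 + -1·-21 + 3·35 = 362
  a_12 = -2·362 + -2·-153 + -1·35 + 3·-21 = -516
  a_13 = -2·-516 + -2·362 + -1·-153 + 3·35 = 566

-2,-2,-1,3 ; 566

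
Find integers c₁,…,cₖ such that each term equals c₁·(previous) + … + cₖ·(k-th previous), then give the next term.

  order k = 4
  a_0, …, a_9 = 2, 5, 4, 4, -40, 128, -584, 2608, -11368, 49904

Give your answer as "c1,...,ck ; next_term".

-4,1,-4,-4 ; -219080

  a_4 = -4·4 + 1·4 + -4·5 + -4·2 = -40
  a_5 = -4·-40 + 1·4 + -4·4 + -4·5 = 128
  a_6 = -4·128 + 1·-40 + -4·4 + -4·4 = -584
  a_7 = -4·-584 + 1·128 + -4·-40 + -4·4 = 2608
  a_8 = -4·2608 + 1·-584 + -4·128 + -4·-40 = -11368
  a_9 = -4·-11368 + 1·2608 + -4·-584 + -4·128 = 49904
  a_10 = -4·49904 + 1·-11368 + -4·2608 + -4·-584 = -219080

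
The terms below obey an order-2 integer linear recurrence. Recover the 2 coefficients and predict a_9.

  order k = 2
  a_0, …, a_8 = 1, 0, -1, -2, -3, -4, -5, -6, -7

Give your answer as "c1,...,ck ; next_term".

2,-1 ; -8

  a_2 = 2·0 + -1·1 = -1
  a_3 = 2·-1 + -1·0 = -2
  a_4 = 2·-2 + -1·-1 = -3
  a_5 = 2·-3 + -1·-2 = -4
  a_6 = 2·-4 + -1·-3 = -5
  a_7 = 2·-5 + -1·-4 = -6
  a_8 = 2·-6 + -1·-5 = -7
  a_9 = 2·-7 + -1·-6 = -8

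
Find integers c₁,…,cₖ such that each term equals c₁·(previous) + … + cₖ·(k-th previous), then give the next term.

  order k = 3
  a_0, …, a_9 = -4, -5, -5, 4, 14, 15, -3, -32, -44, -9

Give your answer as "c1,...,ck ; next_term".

1,-1,-1 ; 67

  a_3 = 1·-5 + -1·-5 + -1·-4 = 4
  a_4 = 1·4 + -1·-5 + -1·-5 = 14
  a_5 = 1·14 + -1·4 + -1·-5 = 15
  a_6 = 1·15 + -1·14 + -1·4 = -3
  a_7 = 1·-3 + -1·15 + -1·14 = -32
  a_8 = 1·-32 + -1·-3 + -1·15 = -44
  a_9 = 1·-44 + -1·-32 + -1·-3 = -9
  a_10 = 1·-9 + -1·-44 + -1·-32 = 67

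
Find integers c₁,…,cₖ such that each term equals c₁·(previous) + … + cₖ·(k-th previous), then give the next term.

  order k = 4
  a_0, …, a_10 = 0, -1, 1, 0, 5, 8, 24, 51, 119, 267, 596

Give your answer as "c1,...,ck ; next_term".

  a_4 = 1·0 + 4·1 + -1·-1 + -4·0 = 5
  a_5 = 1·5 + 4·0 + -1·1 + -4·-1 = 8
  a_6 = 1·8 + 4·5 + -1·0 + -4·1 = 24
  a_7 = 1·24 + 4·8 + -1·5 + -4·0 = 51
  a_8 = 1·51 + 4·24 + -1·8 + -4·5 = 119
  a_9 = 1·119 + 4·51 + -1·24 + -4·8 = 267
  a_10 = 1·267 + 4·119 + -1·51 + -4·24 = 596
  a_11 = 1·596 + 4·267 + -1·119 + -4·51 = 1341

1,4,-1,-4 ; 1341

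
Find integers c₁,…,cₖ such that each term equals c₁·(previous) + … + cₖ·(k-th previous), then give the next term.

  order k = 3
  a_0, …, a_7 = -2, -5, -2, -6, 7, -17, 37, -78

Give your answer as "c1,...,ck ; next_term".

-1,2,-1 ; 169

  a_3 = -1·-2 + 2·-5 + -1·-2 = -6
  a_4 = -1·-6 + 2·-2 + -1·-5 = 7
  a_5 = -1·7 + 2·-6 + -1·-2 = -17
  a_6 = -1·-17 + 2·7 + -1·-6 = 37
  a_7 = -1·37 + 2·-17 + -1·7 = -78
  a_8 = -1·-78 + 2·37 + -1·-17 = 169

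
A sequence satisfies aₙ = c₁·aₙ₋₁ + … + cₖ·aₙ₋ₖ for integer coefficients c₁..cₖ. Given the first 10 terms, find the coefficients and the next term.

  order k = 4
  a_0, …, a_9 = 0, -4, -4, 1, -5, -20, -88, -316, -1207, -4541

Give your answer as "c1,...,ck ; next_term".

  a_4 = 3·1 + 3·-4 + -1·-4 + 3·0 = -5
  a_5 = 3·-5 + 3·1 + -1·-4 + 3·-4 = -20
  a_6 = 3·-20 + 3·-5 + -1·1 + 3·-4 = -88
  a_7 = 3·-88 + 3·-20 + -1·-5 + 3·1 = -316
  a_8 = 3·-316 + 3·-88 + -1·-20 + 3·-5 = -1207
  a_9 = 3·-1207 + 3·-316 + -1·-88 + 3·-20 = -4541
  a_10 = 3·-4541 + 3·-1207 + -1·-316 + 3·-88 = -17192

3,3,-1,3 ; -17192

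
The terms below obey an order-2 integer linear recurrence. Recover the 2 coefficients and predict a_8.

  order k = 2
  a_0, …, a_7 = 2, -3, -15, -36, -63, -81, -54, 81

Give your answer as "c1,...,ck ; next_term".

3,-3 ; 405

  a_2 = 3·-3 + -3·2 = -15
  a_3 = 3·-15 + -3·-3 = -36
  a_4 = 3·-36 + -3·-15 = -63
  a_5 = 3·-63 + -3·-36 = -81
  a_6 = 3·-81 + -3·-63 = -54
  a_7 = 3·-54 + -3·-81 = 81
  a_8 = 3·81 + -3·-54 = 405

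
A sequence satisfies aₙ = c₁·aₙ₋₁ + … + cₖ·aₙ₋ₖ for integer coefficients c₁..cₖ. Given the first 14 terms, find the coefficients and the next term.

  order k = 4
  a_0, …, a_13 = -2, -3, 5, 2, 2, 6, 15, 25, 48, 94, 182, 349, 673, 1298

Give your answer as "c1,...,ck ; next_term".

  a_4 = 1·2 + 1·5 + 1·-3 + 1·-2 = 2
  a_5 = 1·2 + 1·2 + 1·5 + 1·-3 = 6
  a_6 = 1·6 + 1·2 + 1·2 + 1·5 = 15
  a_7 = 1·15 + 1·6 + 1·2 + 1·2 = 25
  a_8 = 1·25 + 1·15 + 1·6 + 1·2 = 48
  a_9 = 1·48 + 1·25 + 1·15 + 1·6 = 94
  a_10 = 1·94 + 1·48 + 1·25 + 1·15 = 182
  a_11 = 1·182 + 1·94 + 1·48 + 1·25 = 349
  a_12 = 1·349 + 1·182 + 1·94 + 1·48 = 673
  a_13 = 1·673 + 1·349 + 1·182 + 1·94 = 1298
  a_14 = 1·1298 + 1·673 + 1·349 + 1·182 = 2502

1,1,1,1 ; 2502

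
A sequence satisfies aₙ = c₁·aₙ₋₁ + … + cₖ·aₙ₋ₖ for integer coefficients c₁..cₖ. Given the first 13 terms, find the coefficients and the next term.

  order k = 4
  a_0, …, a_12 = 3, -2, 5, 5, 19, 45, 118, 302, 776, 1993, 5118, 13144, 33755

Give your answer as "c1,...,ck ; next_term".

2,2,-1,-1 ; 86687

  a_4 = 2·5 + 2·5 + -1·-2 + -1·3 = 19
  a_5 = 2·19 + 2·5 + -1·5 + -1·-2 = 45
  a_6 = 2·45 + 2·19 + -1·5 + -1·5 = 118
  a_7 = 2·118 + 2·45 + -1·19 + -1·5 = 302
  a_8 = 2·302 + 2·118 + -1·45 + -1·19 = 776
  a_9 = 2·776 + 2·302 + -1·118 + -1·45 = 1993
  a_10 = 2·1993 + 2·776 + -1·302 + -1·118 = 5118
  a_11 = 2·5118 + 2·1993 + -1·776 + -1·302 = 13144
  a_12 = 2·13144 + 2·5118 + -1·1993 + -1·776 = 33755
  a_13 = 2·33755 + 2·13144 + -1·5118 + -1·1993 = 86687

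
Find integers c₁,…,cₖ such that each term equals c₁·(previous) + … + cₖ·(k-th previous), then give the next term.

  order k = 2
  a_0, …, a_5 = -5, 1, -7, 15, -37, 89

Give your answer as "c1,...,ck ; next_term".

-2,1 ; -215

  a_2 = -2·1 + 1·-5 = -7
  a_3 = -2·-7 + 1·1 = 15
  a_4 = -2·15 + 1·-7 = -37
  a_5 = -2·-37 + 1·15 = 89
  a_6 = -2·89 + 1·-37 = -215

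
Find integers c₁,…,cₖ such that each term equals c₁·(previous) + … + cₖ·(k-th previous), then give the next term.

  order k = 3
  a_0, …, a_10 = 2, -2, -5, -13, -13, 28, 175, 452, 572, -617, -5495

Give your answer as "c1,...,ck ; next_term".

  a_3 = 3·-5 + -4·-2 + -3·2 = -13
  a_4 = 3·-13 + -4·-5 + -3·-2 = -13
  a_5 = 3·-13 + -4·-13 + -3·-5 = 28
  a_6 = 3·28 + -4·-13 + -3·-13 = 175
  a_7 = 3·175 + -4·28 + -3·-13 = 452
  a_8 = 3·452 + -4·175 + -3·28 = 572
  a_9 = 3·572 + -4·452 + -3·175 = -617
  a_10 = 3·-617 + -4·572 + -3·452 = -5495
  a_11 = 3·-5495 + -4·-617 + -3·572 = -15733

3,-4,-3 ; -15733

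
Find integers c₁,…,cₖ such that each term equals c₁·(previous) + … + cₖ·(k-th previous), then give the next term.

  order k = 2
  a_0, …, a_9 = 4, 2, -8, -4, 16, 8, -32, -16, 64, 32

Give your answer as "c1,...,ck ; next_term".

  a_2 = 0·2 + -2·4 = -8
  a_3 = 0·-8 + -2·2 = -4
  a_4 = 0·-4 + -2·-8 = 16
  a_5 = 0·16 + -2·-4 = 8
  a_6 = 0·8 + -2·16 = -32
  a_7 = 0·-32 + -2·8 = -16
  a_8 = 0·-16 + -2·-32 = 64
  a_9 = 0·64 + -2·-16 = 32
  a_10 = 0·32 + -2·64 = -128

0,-2 ; -128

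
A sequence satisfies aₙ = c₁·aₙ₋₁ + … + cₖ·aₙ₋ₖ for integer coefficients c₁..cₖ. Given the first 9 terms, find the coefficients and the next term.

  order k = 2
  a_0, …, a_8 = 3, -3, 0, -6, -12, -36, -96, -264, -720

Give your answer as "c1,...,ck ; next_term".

2,2 ; -1968

  a_2 = 2·-3 + 2·3 = 0
  a_3 = 2·0 + 2·-3 = -6
  a_4 = 2·-6 + 2·0 = -12
  a_5 = 2·-12 + 2·-6 = -36
  a_6 = 2·-36 + 2·-12 = -96
  a_7 = 2·-96 + 2·-36 = -264
  a_8 = 2·-264 + 2·-96 = -720
  a_9 = 2·-720 + 2·-264 = -1968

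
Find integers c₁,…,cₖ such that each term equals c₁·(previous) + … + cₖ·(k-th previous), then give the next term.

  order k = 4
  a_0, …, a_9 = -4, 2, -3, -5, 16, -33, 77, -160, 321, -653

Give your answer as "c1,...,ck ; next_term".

  a_4 = -2·-5 + 0·-3 + -1·2 + -2·-4 = 16
  a_5 = -2·16 + 0·-5 + -1·-3 + -2·2 = -33
  a_6 = -2·-33 + 0·16 + -1·-5 + -2·-3 = 77
  a_7 = -2·77 + 0·-33 + -1·16 + -2·-5 = -160
  a_8 = -2·-160 + 0·77 + -1·-33 + -2·16 = 321
  a_9 = -2·321 + 0·-160 + -1·77 + -2·-33 = -653
  a_10 = -2·-653 + 0·321 + -1·-160 + -2·77 = 1312

-2,0,-1,-2 ; 1312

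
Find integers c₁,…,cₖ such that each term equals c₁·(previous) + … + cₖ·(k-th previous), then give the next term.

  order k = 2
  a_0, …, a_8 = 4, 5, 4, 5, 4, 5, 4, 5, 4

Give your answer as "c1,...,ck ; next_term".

  a_2 = 0·5 + 1·4 = 4
  a_3 = 0·4 + 1·5 = 5
  a_4 = 0·5 + 1·4 = 4
  a_5 = 0·4 + 1·5 = 5
  a_6 = 0·5 + 1·4 = 4
  a_7 = 0·4 + 1·5 = 5
  a_8 = 0·5 + 1·4 = 4
  a_9 = 0·4 + 1·5 = 5

0,1 ; 5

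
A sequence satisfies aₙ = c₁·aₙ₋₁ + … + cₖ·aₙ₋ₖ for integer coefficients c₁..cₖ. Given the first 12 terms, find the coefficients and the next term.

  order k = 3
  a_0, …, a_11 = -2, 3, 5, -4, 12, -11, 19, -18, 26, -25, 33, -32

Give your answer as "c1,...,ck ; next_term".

  a_3 = -1·5 + 1·3 + 1·-2 = -4
  a_4 = -1·-4 + 1·5 + 1·3 = 12
  a_5 = -1·12 + 1·-4 + 1·5 = -11
  a_6 = -1·-11 + 1·12 + 1·-4 = 19
  a_7 = -1·19 + 1·-11 + 1·12 = -18
  a_8 = -1·-18 + 1·19 + 1·-11 = 26
  a_9 = -1·26 + 1·-18 + 1·19 = -25
  a_10 = -1·-25 + 1·26 + 1·-18 = 33
  a_11 = -1·33 + 1·-25 + 1·26 = -32
  a_12 = -1·-32 + 1·33 + 1·-25 = 40

-1,1,1 ; 40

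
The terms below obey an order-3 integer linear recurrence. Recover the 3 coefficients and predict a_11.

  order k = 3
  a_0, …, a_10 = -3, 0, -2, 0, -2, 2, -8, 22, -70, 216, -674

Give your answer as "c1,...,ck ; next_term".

  a_3 = -3·-2 + 1·0 + 2·-3 = 0
  a_4 = -3·0 + 1·-2 + 2·0 = -2
  a_5 = -3·-2 + 1·0 + 2·-2 = 2
  a_6 = -3·2 + 1·-2 + 2·0 = -8
  a_7 = -3·-8 + 1·2 + 2·-2 = 22
  a_8 = -3·22 + 1·-8 + 2·2 = -70
  a_9 = -3·-70 + 1·22 + 2·-8 = 216
  a_10 = -3·216 + 1·-70 + 2·22 = -674
  a_11 = -3·-674 + 1·216 + 2·-70 = 2098

-3,1,2 ; 2098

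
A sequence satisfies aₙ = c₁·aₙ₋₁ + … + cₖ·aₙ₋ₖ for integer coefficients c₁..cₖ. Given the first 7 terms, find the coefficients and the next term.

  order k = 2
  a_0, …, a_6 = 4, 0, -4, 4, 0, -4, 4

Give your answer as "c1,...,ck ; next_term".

  a_2 = -1·0 + -1·4 = -4
  a_3 = -1·-4 + -1·0 = 4
  a_4 = -1·4 + -1·-4 = 0
  a_5 = -1·0 + -1·4 = -4
  a_6 = -1·-4 + -1·0 = 4
  a_7 = -1·4 + -1·-4 = 0

-1,-1 ; 0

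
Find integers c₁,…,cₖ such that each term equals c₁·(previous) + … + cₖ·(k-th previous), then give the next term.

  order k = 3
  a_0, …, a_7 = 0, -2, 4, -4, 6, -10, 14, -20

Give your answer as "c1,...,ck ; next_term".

-1,0,-1 ; 30

  a_3 = -1·4 + 0·-2 + -1·0 = -4
  a_4 = -1·-4 + 0·4 + -1·-2 = 6
  a_5 = -1·6 + 0·-4 + -1·4 = -10
  a_6 = -1·-10 + 0·6 + -1·-4 = 14
  a_7 = -1·14 + 0·-10 + -1·6 = -20
  a_8 = -1·-20 + 0·14 + -1·-10 = 30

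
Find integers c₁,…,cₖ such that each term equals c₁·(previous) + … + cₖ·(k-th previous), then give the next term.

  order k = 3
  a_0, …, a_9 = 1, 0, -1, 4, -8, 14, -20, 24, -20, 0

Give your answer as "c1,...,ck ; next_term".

-2,0,2 ; 48

  a_3 = -2·-1 + 0·0 + 2·1 = 4
  a_4 = -2·4 + 0·-1 + 2·0 = -8
  a_5 = -2·-8 + 0·4 + 2·-1 = 14
  a_6 = -2·14 + 0·-8 + 2·4 = -20
  a_7 = -2·-20 + 0·14 + 2·-8 = 24
  a_8 = -2·24 + 0·-20 + 2·14 = -20
  a_9 = -2·-20 + 0·24 + 2·-20 = 0
  a_10 = -2·0 + 0·-20 + 2·24 = 48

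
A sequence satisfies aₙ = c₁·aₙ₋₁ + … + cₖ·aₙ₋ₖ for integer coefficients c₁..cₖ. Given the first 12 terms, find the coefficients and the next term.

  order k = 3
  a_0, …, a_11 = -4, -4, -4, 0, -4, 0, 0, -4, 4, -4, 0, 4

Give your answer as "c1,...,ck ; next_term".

  a_3 = -1·-4 + 0·-4 + 1·-4 = 0
  a_4 = -1·0 + 0·-4 + 1·-4 = -4
  a_5 = -1·-4 + 0·0 + 1·-4 = 0
  a_6 = -1·0 + 0·-4 + 1·0 = 0
  a_7 = -1·0 + 0·0 + 1·-4 = -4
  a_8 = -1·-4 + 0·0 + 1·0 = 4
  a_9 = -1·4 + 0·-4 + 1·0 = -4
  a_10 = -1·-4 + 0·4 + 1·-4 = 0
  a_11 = -1·0 + 0·-4 + 1·4 = 4
  a_12 = -1·4 + 0·0 + 1·-4 = -8

-1,0,1 ; -8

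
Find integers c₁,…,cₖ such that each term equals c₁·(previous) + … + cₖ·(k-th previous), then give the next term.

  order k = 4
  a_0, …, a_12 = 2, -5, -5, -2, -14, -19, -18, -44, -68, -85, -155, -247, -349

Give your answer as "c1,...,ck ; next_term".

  a_4 = 1·-2 + 0·-5 + 2·-5 + -1·2 = -14
  a_5 = 1·-14 + 0·-2 + 2·-5 + -1·-5 = -19
  a_6 = 1·-19 + 0·-14 + 2·-2 + -1·-5 = -18
  a_7 = 1·-18 + 0·-19 + 2·-14 + -1·-2 = -44
  a_8 = 1·-44 + 0·-18 + 2·-19 + -1·-14 = -68
  a_9 = 1·-68 + 0·-44 + 2·-18 + -1·-19 = -85
  a_10 = 1·-85 + 0·-68 + 2·-44 + -1·-18 = -155
  a_11 = 1·-155 + 0·-85 + 2·-68 + -1·-44 = -247
  a_12 = 1·-247 + 0·-155 + 2·-85 + -1·-68 = -349
  a_13 = 1·-349 + 0·-247 + 2·-155 + -1·-85 = -574

1,0,2,-1 ; -574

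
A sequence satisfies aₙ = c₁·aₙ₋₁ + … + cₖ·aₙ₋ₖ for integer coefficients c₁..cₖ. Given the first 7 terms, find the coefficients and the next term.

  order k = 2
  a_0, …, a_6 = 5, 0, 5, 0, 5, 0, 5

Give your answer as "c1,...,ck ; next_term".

  a_2 = 0·0 + 1·5 = 5
  a_3 = 0·5 + 1·0 = 0
  a_4 = 0·0 + 1·5 = 5
  a_5 = 0·5 + 1·0 = 0
  a_6 = 0·0 + 1·5 = 5
  a_7 = 0·5 + 1·0 = 0

0,1 ; 0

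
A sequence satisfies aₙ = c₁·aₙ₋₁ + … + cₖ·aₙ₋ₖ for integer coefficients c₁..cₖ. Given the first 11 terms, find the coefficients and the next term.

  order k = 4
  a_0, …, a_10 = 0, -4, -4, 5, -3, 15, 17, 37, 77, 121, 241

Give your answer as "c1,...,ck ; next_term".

  a_4 = 1·5 + 2·-4 + 0·-4 + -2·0 = -3
  a_5 = 1·-3 + 2·5 + 0·-4 + -2·-4 = 15
  a_6 = 1·15 + 2·-3 + 0·5 + -2·-4 = 17
  a_7 = 1·17 + 2·15 + 0·-3 + -2·5 = 37
  a_8 = 1·37 + 2·17 + 0·15 + -2·-3 = 77
  a_9 = 1·77 + 2·37 + 0·17 + -2·15 = 121
  a_10 = 1·121 + 2·77 + 0·37 + -2·17 = 241
  a_11 = 1·241 + 2·121 + 0·77 + -2·37 = 409

1,2,0,-2 ; 409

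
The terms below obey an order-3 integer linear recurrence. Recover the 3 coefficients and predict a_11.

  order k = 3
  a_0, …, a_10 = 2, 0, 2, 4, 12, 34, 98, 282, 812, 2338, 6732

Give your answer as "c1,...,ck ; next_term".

3,0,-1 ; 19384

  a_3 = 3·2 + 0·0 + -1·2 = 4
  a_4 = 3·4 + 0·2 + -1·0 = 12
  a_5 = 3·12 + 0·4 + -1·2 = 34
  a_6 = 3·34 + 0·12 + -1·4 = 98
  a_7 = 3·98 + 0·34 + -1·12 = 282
  a_8 = 3·282 + 0·98 + -1·34 = 812
  a_9 = 3·812 + 0·282 + -1·98 = 2338
  a_10 = 3·2338 + 0·812 + -1·282 = 6732
  a_11 = 3·6732 + 0·2338 + -1·812 = 19384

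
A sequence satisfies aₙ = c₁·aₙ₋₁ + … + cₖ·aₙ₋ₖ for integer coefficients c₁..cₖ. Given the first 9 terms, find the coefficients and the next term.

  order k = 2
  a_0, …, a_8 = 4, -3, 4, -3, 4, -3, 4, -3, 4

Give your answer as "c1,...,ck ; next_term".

  a_2 = 0·-3 + 1·4 = 4
  a_3 = 0·4 + 1·-3 = -3
  a_4 = 0·-3 + 1·4 = 4
  a_5 = 0·4 + 1·-3 = -3
  a_6 = 0·-3 + 1·4 = 4
  a_7 = 0·4 + 1·-3 = -3
  a_8 = 0·-3 + 1·4 = 4
  a_9 = 0·4 + 1·-3 = -3

0,1 ; -3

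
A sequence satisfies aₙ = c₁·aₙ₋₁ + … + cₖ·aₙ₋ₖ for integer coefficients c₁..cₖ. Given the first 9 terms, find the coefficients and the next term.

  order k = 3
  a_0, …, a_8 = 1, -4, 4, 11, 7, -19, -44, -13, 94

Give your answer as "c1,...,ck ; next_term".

  a_3 = 1·4 + -2·-4 + -1·1 = 11
  a_4 = 1·11 + -2·4 + -1·-4 = 7
  a_5 = 1·7 + -2·11 + -1·4 = -19
  a_6 = 1·-19 + -2·7 + -1·11 = -44
  a_7 = 1·-44 + -2·-19 + -1·7 = -13
  a_8 = 1·-13 + -2·-44 + -1·-19 = 94
  a_9 = 1·94 + -2·-13 + -1·-44 = 164

1,-2,-1 ; 164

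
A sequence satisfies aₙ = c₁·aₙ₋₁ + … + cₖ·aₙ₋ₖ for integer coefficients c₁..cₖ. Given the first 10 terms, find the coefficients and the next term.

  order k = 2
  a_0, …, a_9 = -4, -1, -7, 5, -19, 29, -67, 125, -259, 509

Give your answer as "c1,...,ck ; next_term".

-1,2 ; -1027

  a_2 = -1·-1 + 2·-4 = -7
  a_3 = -1·-7 + 2·-1 = 5
  a_4 = -1·5 + 2·-7 = -19
  a_5 = -1·-19 + 2·5 = 29
  a_6 = -1·29 + 2·-19 = -67
  a_7 = -1·-67 + 2·29 = 125
  a_8 = -1·125 + 2·-67 = -259
  a_9 = -1·-259 + 2·125 = 509
  a_10 = -1·509 + 2·-259 = -1027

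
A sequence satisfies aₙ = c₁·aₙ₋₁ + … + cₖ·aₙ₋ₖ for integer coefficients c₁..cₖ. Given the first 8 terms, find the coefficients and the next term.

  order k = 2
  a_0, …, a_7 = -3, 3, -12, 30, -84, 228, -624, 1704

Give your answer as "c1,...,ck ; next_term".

-2,2 ; -4656

  a_2 = -2·3 + 2·-3 = -12
  a_3 = -2·-12 + 2·3 = 30
  a_4 = -2·30 + 2·-12 = -84
  a_5 = -2·-84 + 2·30 = 228
  a_6 = -2·228 + 2·-84 = -624
  a_7 = -2·-624 + 2·228 = 1704
  a_8 = -2·1704 + 2·-624 = -4656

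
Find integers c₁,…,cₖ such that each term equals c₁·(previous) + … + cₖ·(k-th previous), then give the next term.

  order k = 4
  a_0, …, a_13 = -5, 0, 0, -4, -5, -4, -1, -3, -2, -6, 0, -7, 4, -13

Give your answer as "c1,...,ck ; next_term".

0,1,-1,1 ; 11

  a_4 = 0·-4 + 1·0 + -1·0 + 1·-5 = -5
  a_5 = 0·-5 + 1·-4 + -1·0 + 1·0 = -4
  a_6 = 0·-4 + 1·-5 + -1·-4 + 1·0 = -1
  a_7 = 0·-1 + 1·-4 + -1·-5 + 1·-4 = -3
  a_8 = 0·-3 + 1·-1 + -1·-4 + 1·-5 = -2
  a_9 = 0·-2 + 1·-3 + -1·-1 + 1·-4 = -6
  a_10 = 0·-6 + 1·-2 + -1·-3 + 1·-1 = 0
  a_11 = 0·0 + 1·-6 + -1·-2 + 1·-3 = -7
  a_12 = 0·-7 + 1·0 + -1·-6 + 1·-2 = 4
  a_13 = 0·4 + 1·-7 + -1·0 + 1·-6 = -13
  a_14 = 0·-13 + 1·4 + -1·-7 + 1·0 = 11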